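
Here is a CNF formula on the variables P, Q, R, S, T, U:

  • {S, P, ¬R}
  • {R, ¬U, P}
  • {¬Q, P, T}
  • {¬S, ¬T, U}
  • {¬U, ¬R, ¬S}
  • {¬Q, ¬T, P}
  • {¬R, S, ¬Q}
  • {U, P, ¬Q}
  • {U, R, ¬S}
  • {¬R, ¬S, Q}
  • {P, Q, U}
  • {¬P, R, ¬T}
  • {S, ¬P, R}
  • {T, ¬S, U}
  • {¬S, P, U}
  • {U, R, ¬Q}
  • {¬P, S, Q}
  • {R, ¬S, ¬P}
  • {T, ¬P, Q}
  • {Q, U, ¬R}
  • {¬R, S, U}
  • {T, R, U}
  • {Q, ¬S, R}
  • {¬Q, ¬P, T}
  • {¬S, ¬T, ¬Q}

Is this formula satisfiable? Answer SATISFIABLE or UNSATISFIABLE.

UNSATISFIABLE

R = True:
  Q = True:
    propagation gives S=True, U=False, T=False; an empty clause results — contradiction.
  Q = False:
    propagation gives S=False, P=True; an empty clause results — contradiction.
R = False:
  P = True:
    propagation gives T=False, S=True; an empty clause results — contradiction.
  P = False:
    propagation gives U=False, Q=False; an empty clause results — contradiction.
Every branch closes, so no satisfying assignment exists.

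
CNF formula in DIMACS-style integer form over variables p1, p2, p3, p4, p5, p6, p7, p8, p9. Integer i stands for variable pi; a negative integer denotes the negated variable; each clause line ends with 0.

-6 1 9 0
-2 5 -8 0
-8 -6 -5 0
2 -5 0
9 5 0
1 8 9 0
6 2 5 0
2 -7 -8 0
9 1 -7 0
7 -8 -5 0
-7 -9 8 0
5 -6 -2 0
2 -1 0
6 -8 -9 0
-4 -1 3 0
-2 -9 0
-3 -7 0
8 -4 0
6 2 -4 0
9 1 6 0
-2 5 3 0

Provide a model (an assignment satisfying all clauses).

p1=1  p2=1  p3=0  p4=0  p5=1  p6=0  p7=0  p8=0  p9=0

Pure literal: p4 appears only negated; assign p4 = False.
Try p1 = True.
  then p2 is forced to True.
  then p9 is forced to False.
  then p5 is forced to True.
The remaining clauses are satisfied by p3 = False, p6 = False, p7 = False, p8 = False.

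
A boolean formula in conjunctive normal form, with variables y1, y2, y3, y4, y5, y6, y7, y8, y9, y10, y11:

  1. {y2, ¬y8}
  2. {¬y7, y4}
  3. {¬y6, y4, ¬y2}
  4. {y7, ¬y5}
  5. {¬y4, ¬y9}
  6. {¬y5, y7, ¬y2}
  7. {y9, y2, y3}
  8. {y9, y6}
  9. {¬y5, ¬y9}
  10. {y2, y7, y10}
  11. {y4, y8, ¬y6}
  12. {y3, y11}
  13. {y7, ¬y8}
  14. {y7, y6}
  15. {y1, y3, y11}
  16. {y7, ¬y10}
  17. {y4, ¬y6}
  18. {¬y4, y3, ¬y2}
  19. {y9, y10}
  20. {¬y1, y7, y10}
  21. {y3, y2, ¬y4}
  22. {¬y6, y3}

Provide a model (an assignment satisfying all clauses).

Pure literal: y3 appears only positively; assign y3 = True.
Pure literal: y5 appears only negated; assign y5 = False.
Branch on y1: take y1 = True.
Try y2 = False.
  then y8 is forced to False.
The remaining clauses are satisfied by y4 = True, y6 = True, y7 = True, y9 = False, y10 = True, y11 = False.

y1=True, y2=False, y3=True, y4=True, y5=False, y6=True, y7=True, y8=False, y9=False, y10=True, y11=False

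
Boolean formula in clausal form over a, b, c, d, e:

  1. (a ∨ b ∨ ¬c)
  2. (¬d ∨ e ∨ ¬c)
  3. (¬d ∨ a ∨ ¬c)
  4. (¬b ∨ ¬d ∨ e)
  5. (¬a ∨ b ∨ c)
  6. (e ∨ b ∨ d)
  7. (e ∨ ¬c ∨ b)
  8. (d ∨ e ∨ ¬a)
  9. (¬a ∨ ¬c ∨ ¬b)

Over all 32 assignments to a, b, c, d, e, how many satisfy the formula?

Split on b, then c.
  b=T, c=T: remaining (a,d,e) ∈ {(F,F,F); (F,F,T)} — 2.
  b=T, c=F: 5 of the 8 assignments to (a,d,e) work.
  b=F, c=T: remaining (a,d,e) ∈ {(T,F,T); (T,T,T)} — 2.
  b=F, c=F: remaining (a,d,e) ∈ {(F,F,T); (F,T,F); (F,T,T)} — 3.
Total: 2 + 5 + 2 + 3 = 12.

12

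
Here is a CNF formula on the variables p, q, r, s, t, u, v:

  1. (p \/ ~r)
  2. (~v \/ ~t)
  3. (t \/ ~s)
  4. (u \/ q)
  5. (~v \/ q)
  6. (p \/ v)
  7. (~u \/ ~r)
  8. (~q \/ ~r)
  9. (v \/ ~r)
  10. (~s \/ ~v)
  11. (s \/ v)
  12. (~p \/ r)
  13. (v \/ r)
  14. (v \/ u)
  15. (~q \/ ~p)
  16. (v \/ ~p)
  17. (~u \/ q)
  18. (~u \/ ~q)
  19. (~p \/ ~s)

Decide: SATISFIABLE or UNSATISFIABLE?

Set p = False and propagate.
  then r is forced to False.
  then v is forced to True.
  then t is forced to False.
  then s is forced to False.
  then q is forced to True.
  then u is forced to False.
So p = False, q = True, r = False, s = False, t = False, u = False, v = True is a satisfying assignment.

SATISFIABLE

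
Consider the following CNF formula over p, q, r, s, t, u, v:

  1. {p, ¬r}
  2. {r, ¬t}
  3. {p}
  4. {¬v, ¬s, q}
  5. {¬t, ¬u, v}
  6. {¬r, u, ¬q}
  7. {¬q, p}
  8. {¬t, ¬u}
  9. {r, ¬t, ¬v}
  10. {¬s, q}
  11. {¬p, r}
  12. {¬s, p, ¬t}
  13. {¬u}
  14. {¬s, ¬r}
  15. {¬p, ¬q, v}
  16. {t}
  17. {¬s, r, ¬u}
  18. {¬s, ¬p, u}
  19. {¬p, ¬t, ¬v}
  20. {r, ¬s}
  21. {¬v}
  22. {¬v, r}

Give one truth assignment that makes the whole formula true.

(p) is a unit clause, so p = True.
(r) is a unit clause, so r = True.
The clause (¬u) is unit: u must be False.
The clause (¬q) is unit: q must be False.
Unit propagation: (¬s) forces s = False.
(t) is a unit clause, so t = True.
The clause (¬v) is unit: v must be False.
Every clause has at least one true literal under this assignment.

p=True, q=False, r=True, s=False, t=True, u=False, v=False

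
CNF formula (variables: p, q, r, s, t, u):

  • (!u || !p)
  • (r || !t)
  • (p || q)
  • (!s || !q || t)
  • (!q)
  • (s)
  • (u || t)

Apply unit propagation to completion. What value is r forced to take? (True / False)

(!q) is a unit clause: q = False.
In (q || p), q is now false; p must hold, so p = True.
(!u || !p) with p = True leaves only !u, so u = False.
(s) is a unit clause: s = True.
(u || t): since u = False, the clause reduces to (t). t = True.
(!t || r): since t = True, the clause reduces to (r). r = True.

True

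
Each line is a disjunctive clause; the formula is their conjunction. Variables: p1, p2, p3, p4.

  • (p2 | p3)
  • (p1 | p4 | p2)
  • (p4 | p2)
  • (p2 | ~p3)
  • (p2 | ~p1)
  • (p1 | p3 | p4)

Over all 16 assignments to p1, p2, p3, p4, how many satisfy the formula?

7

Satisfying assignments:
  p1=0 p2=1 p3=0 p4=1
  p1=0 p2=1 p3=1 p4=0
  p1=0 p2=1 p3=1 p4=1
  p1=1 p2=1 p3=0 p4=0
  p1=1 p2=1 p3=0 p4=1
  p1=1 p2=1 p3=1 p4=0
  p1=1 p2=1 p3=1 p4=1
That's 7 in total.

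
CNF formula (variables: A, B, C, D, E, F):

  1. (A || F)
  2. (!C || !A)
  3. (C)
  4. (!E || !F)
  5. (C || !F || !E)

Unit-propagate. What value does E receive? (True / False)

(C) stands alone — C = True.
(!C || !A): since C = True, the clause reduces to (!A). A = False.
(A || F) with A = False leaves only F, so F = True.
(!F || !E): since F = True, the clause reduces to (!E). E = False.

False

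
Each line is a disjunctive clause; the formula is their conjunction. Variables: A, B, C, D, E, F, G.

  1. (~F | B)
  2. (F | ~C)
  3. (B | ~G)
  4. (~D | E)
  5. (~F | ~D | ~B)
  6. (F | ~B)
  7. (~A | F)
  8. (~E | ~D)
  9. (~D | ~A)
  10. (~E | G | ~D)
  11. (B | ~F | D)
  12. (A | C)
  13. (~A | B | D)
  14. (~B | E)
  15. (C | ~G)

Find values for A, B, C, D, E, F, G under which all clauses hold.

A=True  B=True  C=False  D=False  E=True  F=True  G=False

Try A = True.
  then F is forced to True.
  then B is forced to True.
  then D is forced to False.
  then E is forced to True.
Branch on C: take C = False.
  then G is forced to False.
Every clause has at least one true literal under this assignment.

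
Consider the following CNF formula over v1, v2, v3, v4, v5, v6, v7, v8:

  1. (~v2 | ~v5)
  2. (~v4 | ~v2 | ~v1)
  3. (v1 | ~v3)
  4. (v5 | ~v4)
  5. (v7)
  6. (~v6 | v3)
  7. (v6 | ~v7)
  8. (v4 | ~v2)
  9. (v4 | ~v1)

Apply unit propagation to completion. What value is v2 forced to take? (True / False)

False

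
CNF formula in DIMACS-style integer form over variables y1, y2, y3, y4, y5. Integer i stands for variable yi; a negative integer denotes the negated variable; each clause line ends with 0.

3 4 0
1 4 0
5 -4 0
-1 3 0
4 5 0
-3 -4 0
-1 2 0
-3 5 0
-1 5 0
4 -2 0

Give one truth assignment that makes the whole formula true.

y1=F  y2=T  y3=F  y4=T  y5=T

Check each clause:
  1. (y3 ∨ y4) — y4 is true.
  2. (y1 ∨ y4) — y4 is true.
  3. (¬y4 ∨ y5) — y5 is true.
  4. (y3 ∨ ¬y1) — ¬y1 is true.
  5. (y5 ∨ y4) — y4 is true.
  6. (¬y3 ∨ ¬y4) — ¬y3 is true.
  7. (¬y1 ∨ y2) — y2 is true.
  8. (y5 ∨ ¬y3) — ¬y3 is true.
  9. (y5 ∨ ¬y1) — y5 is true.
  10. (y4 ∨ ¬y2) — y4 is true.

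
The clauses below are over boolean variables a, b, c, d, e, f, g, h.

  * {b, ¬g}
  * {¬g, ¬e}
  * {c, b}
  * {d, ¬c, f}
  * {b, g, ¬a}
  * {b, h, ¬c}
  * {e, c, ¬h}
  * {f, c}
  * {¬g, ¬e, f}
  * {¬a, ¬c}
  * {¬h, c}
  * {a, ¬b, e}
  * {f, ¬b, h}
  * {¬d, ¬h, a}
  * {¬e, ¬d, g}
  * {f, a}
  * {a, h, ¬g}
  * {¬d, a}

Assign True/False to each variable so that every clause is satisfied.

a=F  b=T  c=F  d=F  e=T  f=T  g=F  h=F

Pure literal: f appears only positively; assign f = True.
Set a = False and propagate.
  then d is forced to False.
Try b = True.
  then e is forced to True.
  then g is forced to False.
Try c = False.
  then h is forced to False.
Every clause has at least one true literal under this assignment.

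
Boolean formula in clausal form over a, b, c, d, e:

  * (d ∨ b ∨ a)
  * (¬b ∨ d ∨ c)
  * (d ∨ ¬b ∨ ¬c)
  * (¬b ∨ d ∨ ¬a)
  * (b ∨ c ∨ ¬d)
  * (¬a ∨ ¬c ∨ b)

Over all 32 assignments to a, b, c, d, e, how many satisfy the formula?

12

Case analysis on b and d:
  b=1, d=1: a, c, e free → 2^3 = 8.
  b=1, d=0: a clause becomes empty — 0.
  b=0, d=1: remaining (a,c,e) ∈ {(0,1,0); (0,1,1)} — 2.
  b=0, d=0: remaining (a,c,e) ∈ {(1,0,0); (1,0,1)} — 2.
Total: 8 + 0 + 2 + 2 = 12.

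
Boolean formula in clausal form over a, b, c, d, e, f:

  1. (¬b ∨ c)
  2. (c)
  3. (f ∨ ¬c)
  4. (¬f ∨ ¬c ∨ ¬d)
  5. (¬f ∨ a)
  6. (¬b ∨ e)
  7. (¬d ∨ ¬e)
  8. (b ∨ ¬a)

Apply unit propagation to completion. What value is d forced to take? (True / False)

(c) is a unit clause: c = True.
(f ∨ ¬c): since c = True, the clause reduces to (f). f = True.
(¬f ∨ ¬d ∨ ¬c): since f = True, c = True, the clause reduces to (¬d). d = False.

False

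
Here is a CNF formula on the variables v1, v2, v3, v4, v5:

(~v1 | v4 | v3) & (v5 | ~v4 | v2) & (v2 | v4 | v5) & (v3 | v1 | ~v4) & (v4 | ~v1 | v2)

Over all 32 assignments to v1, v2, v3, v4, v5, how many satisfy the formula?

Split on v4, then v1.
  v4=1, v1=1: v3 free; 3 ways for (v2,v5) × 2^1 = 6.
  v4=1, v1=0: remaining (v2,v3,v5) ∈ {(0,1,1); (1,1,0); (1,1,1)} — 3.
  v4=0, v1=1: remaining (v2,v3,v5) ∈ {(1,1,0); (1,1,1)} — 2.
  v4=0, v1=0: v3 free; 3 ways for (v2,v5) × 2^1 = 6.
Total: 6 + 3 + 2 + 6 = 17.

17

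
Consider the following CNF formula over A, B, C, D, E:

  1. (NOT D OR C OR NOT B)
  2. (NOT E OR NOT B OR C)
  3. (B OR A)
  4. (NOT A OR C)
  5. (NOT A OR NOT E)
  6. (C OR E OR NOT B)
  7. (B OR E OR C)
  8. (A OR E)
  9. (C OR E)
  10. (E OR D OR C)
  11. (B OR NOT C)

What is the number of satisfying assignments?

4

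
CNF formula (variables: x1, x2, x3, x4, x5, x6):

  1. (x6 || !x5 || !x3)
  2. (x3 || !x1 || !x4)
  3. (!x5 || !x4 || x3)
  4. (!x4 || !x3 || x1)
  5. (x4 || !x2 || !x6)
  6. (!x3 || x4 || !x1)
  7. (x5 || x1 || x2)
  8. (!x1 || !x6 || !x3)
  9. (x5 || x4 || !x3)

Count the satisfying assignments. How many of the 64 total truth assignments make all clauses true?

Case analysis on x3 and x4:
  x3=1, x4=1: remaining (x1,x2,x5,x6) ∈ {(1,0,0,0); (1,1,0,0)} — 2.
  x3=1, x4=0: remaining (x1,x2,x5,x6) ∈ {(0,0,1,1)} — 1.
  x3=0, x4=1: remaining (x1,x2,x5,x6) ∈ {(0,1,0,0); (0,1,0,1)} — 2.
  x3=0, x4=0: 10 of the 16 assignments to (x1,x2,x5,x6) work.
Total: 2 + 1 + 2 + 10 = 15.

15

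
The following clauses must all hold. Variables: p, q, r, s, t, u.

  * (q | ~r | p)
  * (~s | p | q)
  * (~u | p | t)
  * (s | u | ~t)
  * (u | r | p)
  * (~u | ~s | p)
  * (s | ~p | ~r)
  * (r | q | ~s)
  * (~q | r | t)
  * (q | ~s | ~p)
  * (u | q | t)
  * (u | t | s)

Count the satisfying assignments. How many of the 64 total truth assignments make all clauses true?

14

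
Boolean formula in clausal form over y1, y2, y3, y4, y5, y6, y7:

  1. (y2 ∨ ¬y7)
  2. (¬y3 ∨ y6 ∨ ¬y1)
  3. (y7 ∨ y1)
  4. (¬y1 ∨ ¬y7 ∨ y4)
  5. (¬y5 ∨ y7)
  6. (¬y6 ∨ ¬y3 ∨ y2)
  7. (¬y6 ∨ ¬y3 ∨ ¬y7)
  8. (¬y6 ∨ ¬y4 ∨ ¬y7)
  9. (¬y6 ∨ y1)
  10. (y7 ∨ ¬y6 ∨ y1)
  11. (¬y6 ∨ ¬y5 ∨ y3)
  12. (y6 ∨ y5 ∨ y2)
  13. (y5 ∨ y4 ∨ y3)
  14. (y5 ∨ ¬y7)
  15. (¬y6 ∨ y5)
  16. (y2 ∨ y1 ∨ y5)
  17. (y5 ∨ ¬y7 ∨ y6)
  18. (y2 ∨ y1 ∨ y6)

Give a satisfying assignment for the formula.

y1 = T, y2 = T, y3 = F, y4 = T, y5 = T, y6 = F, y7 = T

y2 occurs only positively in the remaining clauses — set y2 = True.
Try y1 = True.
Set y3 = False and propagate.
For the remaining variables, y4 = True, y5 = True, y6 = False, y7 = True works.
Every clause has at least one true literal under this assignment.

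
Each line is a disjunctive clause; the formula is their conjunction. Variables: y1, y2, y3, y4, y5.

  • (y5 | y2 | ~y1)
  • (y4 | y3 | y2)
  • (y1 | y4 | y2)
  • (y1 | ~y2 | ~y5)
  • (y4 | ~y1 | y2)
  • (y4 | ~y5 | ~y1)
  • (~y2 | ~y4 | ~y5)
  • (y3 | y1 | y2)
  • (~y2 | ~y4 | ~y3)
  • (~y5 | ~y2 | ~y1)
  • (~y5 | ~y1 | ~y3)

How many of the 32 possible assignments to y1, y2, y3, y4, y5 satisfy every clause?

9

Split on y2, then y1.
  y2=1, y1=1: remaining (y3,y4,y5) ∈ {(0,0,0); (0,1,0); (1,0,0)} — 3.
  y2=1, y1=0: remaining (y3,y4,y5) ∈ {(0,0,0); (0,1,0); (1,0,0)} — 3.
  y2=0, y1=1: remaining (y3,y4,y5) ∈ {(0,1,1)} — 1.
  y2=0, y1=0: remaining (y3,y4,y5) ∈ {(1,1,0); (1,1,1)} — 2.
Total: 3 + 3 + 1 + 2 = 9.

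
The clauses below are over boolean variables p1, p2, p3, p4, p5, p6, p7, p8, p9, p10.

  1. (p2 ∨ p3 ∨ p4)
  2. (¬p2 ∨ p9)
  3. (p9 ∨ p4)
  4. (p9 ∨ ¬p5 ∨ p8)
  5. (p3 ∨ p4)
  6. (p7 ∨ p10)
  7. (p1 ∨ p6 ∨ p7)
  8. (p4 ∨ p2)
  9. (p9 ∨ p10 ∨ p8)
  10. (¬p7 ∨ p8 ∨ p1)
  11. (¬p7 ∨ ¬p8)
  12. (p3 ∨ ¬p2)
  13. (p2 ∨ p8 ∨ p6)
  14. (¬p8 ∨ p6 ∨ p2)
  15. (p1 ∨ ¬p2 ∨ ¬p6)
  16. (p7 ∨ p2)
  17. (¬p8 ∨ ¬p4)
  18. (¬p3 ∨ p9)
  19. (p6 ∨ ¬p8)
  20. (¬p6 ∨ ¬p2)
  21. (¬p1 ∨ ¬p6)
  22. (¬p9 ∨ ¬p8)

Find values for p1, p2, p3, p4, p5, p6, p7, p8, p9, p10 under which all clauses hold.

p1 = True, p2 = True, p3 = True, p4 = True, p5 = True, p6 = False, p7 = True, p8 = False, p9 = True, p10 = True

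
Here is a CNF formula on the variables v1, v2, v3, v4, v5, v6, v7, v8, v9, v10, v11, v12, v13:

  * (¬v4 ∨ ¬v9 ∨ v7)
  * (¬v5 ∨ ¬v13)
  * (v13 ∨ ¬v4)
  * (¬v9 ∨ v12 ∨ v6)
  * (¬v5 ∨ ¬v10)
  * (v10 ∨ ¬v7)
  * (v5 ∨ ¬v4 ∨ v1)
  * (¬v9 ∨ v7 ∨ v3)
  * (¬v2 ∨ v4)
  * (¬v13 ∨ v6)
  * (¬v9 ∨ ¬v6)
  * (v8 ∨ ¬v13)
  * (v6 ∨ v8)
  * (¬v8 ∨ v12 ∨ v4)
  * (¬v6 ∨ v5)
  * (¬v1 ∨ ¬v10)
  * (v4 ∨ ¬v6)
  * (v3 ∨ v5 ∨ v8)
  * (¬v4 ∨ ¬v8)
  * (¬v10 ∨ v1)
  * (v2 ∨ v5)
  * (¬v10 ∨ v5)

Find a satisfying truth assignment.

Pure literal: v3 appears only positively; assign v3 = True.
Pure literal: v9 appears only negated; assign v9 = False.
Set v1 = True and propagate.
  then v10 is forced to False.
  then v7 is forced to False.
For the remaining variables, v2 = False, v4 = False, v5 = True, v6 = False, v8 = True, v11 = False, v12 = True, v13 = False works.

v1 = True, v2 = False, v3 = True, v4 = False, v5 = True, v6 = False, v7 = False, v8 = True, v9 = False, v10 = False, v11 = False, v12 = True, v13 = False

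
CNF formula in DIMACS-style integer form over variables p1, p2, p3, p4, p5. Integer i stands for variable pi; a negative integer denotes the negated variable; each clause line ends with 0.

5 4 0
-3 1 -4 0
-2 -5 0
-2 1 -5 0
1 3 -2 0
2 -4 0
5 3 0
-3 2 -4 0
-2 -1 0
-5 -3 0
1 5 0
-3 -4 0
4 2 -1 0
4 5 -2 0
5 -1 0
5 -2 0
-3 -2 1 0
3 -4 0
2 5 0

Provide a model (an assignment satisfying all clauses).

p1 = 0, p2 = 0, p3 = 0, p4 = 0, p5 = 1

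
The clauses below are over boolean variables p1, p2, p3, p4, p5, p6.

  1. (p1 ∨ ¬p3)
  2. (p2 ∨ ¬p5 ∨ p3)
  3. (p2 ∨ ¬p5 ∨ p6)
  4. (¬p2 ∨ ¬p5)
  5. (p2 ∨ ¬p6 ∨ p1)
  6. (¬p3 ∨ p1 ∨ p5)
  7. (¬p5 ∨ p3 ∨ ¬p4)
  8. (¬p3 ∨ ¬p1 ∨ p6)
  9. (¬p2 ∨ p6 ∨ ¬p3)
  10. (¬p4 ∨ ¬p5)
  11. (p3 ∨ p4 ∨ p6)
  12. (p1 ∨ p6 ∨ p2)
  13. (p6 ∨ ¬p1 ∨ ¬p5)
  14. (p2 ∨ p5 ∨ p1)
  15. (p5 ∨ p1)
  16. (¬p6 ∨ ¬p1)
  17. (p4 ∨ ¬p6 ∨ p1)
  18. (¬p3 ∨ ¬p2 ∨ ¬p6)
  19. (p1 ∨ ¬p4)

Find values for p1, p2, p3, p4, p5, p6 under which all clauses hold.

Set p1 = True and propagate.
  then p6 is forced to False.
  then p3 is forced to False.
  then p4 is forced to True.
  then p5 is forced to False.
p2 is now unconstrained; take p2 = False.
Every clause has at least one true literal under this assignment.

p1=1, p2=0, p3=0, p4=1, p5=0, p6=0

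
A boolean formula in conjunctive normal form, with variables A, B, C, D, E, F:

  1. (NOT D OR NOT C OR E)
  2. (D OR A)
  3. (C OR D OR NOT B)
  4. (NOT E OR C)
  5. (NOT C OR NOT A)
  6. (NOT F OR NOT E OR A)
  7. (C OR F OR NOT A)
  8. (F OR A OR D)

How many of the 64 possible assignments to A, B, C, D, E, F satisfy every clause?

Case analysis on A and C:
  A=1, C=1: a clause becomes empty — 0.
  A=1, C=0: remaining (B,D,E,F) ∈ {(0,0,0,1); (0,1,0,1); (1,1,0,1)} — 3.
  A=0, C=1: remaining (B,D,E,F) ∈ {(0,1,1,0); (1,1,1,0)} — 2.
  A=0, C=0: remaining (B,D,E,F) ∈ {(0,1,0,0); (0,1,0,1); (1,1,0,0); (1,1,0,1)} — 4.
Total: 0 + 3 + 2 + 4 = 9.

9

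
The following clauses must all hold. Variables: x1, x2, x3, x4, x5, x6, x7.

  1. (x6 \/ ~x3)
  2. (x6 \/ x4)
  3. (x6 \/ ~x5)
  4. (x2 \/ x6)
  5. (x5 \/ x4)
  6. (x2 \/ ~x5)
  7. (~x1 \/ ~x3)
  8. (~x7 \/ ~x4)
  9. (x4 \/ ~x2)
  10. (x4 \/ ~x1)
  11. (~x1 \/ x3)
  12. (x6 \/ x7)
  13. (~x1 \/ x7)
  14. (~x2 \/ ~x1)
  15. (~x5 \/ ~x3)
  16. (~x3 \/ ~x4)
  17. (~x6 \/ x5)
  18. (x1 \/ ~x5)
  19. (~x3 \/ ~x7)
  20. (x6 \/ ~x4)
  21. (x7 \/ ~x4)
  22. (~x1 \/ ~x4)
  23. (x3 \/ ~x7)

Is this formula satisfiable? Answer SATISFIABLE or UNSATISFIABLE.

UNSATISFIABLE

x4 = True:
  propagation gives x7=False; an empty clause results — contradiction.
x4 = False:
  propagation gives x6=True, x5=True, x2=True; an empty clause results — contradiction.
Every branch closes, so no satisfying assignment exists.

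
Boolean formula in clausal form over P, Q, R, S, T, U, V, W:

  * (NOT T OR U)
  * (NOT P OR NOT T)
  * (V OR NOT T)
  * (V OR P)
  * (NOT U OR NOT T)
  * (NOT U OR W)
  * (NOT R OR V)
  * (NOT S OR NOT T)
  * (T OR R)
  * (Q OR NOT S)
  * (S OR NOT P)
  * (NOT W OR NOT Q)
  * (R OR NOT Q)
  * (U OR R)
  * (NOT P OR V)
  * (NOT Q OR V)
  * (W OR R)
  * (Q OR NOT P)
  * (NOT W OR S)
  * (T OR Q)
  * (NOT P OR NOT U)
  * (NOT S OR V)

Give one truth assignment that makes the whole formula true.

P=F, Q=T, R=T, S=F, T=F, U=F, V=T, W=F

Pure literal: V appears only positively; assign V = True.
Branch on P: take P = False.
Try Q = True.
  then W is forced to False.
  then U is forced to False.
  then T is forced to False.
  then R is forced to True.
S is now unconstrained; take S = False.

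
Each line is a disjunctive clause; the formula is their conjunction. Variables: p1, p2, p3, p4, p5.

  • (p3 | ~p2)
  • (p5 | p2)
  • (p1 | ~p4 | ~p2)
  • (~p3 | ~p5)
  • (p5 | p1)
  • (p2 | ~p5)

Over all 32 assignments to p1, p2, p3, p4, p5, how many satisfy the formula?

Satisfying assignments:
  p1=T p2=T p3=T p4=F p5=F
  p1=T p2=T p3=T p4=T p5=F
Count: 2.

2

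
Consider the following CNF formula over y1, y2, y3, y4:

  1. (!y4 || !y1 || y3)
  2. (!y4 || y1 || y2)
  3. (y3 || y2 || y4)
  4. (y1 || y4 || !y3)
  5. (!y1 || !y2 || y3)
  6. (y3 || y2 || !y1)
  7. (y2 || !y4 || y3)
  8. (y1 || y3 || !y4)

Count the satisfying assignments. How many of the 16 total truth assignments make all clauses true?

6

The models are:
  y1=F y2=T y3=F y4=F
  y1=F y2=T y3=T y4=T
  y1=T y2=F y3=T y4=F
  y1=T y2=F y3=T y4=T
  y1=T y2=T y3=T y4=F
  y1=T y2=T y3=T y4=T
That's 6 in total.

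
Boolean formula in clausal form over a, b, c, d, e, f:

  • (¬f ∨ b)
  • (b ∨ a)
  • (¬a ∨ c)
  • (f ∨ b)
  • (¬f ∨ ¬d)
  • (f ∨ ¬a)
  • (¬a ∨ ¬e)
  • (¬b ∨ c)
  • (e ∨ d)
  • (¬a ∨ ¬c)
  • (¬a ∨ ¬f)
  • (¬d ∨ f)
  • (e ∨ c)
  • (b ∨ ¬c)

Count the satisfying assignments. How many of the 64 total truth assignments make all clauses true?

The models are:
  a=F b=T c=T d=F e=T f=F
  a=F b=T c=T d=F e=T f=T
Count: 2.

2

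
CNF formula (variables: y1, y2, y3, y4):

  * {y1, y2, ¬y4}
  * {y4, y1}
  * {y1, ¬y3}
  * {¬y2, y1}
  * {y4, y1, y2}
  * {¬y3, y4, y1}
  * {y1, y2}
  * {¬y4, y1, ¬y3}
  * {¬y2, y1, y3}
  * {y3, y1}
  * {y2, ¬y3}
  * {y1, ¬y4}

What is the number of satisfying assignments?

Satisfying assignments:
  y1=1 y2=0 y3=0 y4=0
  y1=1 y2=0 y3=0 y4=1
  y1=1 y2=1 y3=0 y4=0
  y1=1 y2=1 y3=0 y4=1
  y1=1 y2=1 y3=1 y4=0
  y1=1 y2=1 y3=1 y4=1
That's 6 in total.

6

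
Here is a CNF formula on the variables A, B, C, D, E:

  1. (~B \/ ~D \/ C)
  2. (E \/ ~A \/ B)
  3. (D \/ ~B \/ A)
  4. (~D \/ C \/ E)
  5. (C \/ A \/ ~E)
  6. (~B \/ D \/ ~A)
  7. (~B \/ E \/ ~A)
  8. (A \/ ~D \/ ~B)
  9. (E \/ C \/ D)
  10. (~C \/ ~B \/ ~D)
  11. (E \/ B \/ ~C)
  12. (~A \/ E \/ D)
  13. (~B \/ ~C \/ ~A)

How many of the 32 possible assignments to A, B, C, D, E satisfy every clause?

The models are:
  A=F B=F C=T D=F E=T
  A=F B=F C=T D=T E=T
  A=T B=F C=F D=F E=T
  A=T B=F C=F D=T E=T
  A=T B=F C=T D=F E=T
  A=T B=F C=T D=T E=T
Count: 6.

6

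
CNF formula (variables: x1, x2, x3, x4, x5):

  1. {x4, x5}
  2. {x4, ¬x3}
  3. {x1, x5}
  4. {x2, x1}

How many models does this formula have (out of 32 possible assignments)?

13

Split on x1, then x4.
  x1=T, x4=T: x2, x3, x5 free → 2^3 = 8.
  x1=T, x4=F: remaining (x2,x3,x5) ∈ {(F,F,T); (T,F,T)} — 2.
  x1=F, x4=T: remaining (x2,x3,x5) ∈ {(T,F,T); (T,T,T)} — 2.
  x1=F, x4=F: remaining (x2,x3,x5) ∈ {(T,F,T)} — 1.
Total: 8 + 2 + 2 + 1 = 13.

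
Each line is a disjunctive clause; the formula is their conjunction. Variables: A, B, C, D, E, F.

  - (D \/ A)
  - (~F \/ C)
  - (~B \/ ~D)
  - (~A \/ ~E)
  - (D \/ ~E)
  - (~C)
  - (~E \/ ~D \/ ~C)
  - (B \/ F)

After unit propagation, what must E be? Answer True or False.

False

(~C) stands alone — C = False.
(~F \/ C) with C = False leaves only ~F, so F = False.
(F \/ B): since F = False, the clause reduces to (B). B = True.
From (~B \/ ~D) and B = True: D = False.
In (A \/ D), D is now false; A must hold, so A = True.
(~A \/ ~E) with A = True leaves only ~E, so E = False.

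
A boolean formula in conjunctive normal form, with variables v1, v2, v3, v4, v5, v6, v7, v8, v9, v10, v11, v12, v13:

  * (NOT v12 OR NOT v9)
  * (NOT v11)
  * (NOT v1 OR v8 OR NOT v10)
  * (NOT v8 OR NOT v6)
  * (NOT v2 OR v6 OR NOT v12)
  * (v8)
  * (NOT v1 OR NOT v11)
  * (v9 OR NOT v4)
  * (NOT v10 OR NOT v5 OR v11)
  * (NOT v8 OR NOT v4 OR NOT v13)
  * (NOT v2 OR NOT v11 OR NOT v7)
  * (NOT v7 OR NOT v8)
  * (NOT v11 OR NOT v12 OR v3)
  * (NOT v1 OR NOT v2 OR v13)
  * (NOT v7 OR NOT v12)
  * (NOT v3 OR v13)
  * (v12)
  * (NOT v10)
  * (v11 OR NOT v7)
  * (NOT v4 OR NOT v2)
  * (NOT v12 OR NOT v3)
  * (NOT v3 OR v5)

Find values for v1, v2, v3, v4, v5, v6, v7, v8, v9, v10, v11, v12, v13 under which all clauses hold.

The clause (NOT v11) is unit: v11 must be False.
(v8) is a unit clause, so v8 = True.
The clause (NOT v6) is unit: v6 must be False.
Unit propagation: (NOT v7) forces v7 = False.
(v12) is a unit clause, so v12 = True.
The clause (NOT v9) is unit: v9 must be False.
(NOT v2) is a unit clause, so v2 = False.
(NOT v4) is a unit clause, so v4 = False.
(NOT v10) is a unit clause, so v10 = False.
The clause (NOT v3) is unit: v3 must be False.
v1, v5, v13 are now unconstrained; take v1 = True, v5 = False, v13 = True.

v1=T  v2=F  v3=F  v4=F  v5=F  v6=F  v7=F  v8=T  v9=F  v10=F  v11=F  v12=T  v13=T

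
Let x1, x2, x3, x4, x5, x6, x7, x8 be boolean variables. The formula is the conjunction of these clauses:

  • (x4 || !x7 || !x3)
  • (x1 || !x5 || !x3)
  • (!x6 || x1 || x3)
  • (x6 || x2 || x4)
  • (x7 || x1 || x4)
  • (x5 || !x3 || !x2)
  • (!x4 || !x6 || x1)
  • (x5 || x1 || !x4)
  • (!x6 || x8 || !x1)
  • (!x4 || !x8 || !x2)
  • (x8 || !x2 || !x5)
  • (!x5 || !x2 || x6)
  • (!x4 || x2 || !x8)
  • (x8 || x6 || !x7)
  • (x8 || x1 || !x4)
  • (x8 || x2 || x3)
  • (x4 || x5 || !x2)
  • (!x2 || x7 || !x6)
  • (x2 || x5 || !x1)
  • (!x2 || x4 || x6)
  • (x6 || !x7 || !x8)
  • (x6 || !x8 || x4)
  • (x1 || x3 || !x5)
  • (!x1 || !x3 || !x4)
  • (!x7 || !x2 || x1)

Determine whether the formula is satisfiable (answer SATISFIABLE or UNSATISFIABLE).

Try x1 = True.
Try x2 = False.
  then x5 is forced to True.
The remaining clauses are satisfied by x3 = False, x4 = False, x6 = True, x7 = True, x8 = True.
Every clause has at least one true literal under this assignment.
So x1=T  x2=F  x3=F  x4=F  x5=T  x6=T  x7=T  x8=T is a satisfying assignment.

SATISFIABLE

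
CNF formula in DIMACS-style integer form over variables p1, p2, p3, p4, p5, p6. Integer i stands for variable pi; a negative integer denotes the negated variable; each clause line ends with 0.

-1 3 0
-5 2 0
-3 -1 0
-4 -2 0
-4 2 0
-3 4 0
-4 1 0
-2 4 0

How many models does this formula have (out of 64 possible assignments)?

2

The models are:
  p1=F p2=F p3=F p4=F p5=F p6=F
  p1=F p2=F p3=F p4=F p5=F p6=T
That's 2 in total.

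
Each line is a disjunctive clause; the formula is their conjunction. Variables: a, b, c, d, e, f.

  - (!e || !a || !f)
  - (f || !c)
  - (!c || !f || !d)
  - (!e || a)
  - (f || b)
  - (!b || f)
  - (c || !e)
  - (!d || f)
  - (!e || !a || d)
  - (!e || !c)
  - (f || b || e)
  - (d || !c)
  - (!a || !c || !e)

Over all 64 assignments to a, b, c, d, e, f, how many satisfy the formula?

8

Case analysis on e and f:
  e=T, f=T: a clause becomes empty — 0.
  e=T, f=F: a clause becomes empty — 0.
  e=F, f=T: forces c=F; a, b, d free → 2^3 = 8.
  e=F, f=F: a clause becomes empty — 0.
Total: 0 + 0 + 8 + 0 = 8.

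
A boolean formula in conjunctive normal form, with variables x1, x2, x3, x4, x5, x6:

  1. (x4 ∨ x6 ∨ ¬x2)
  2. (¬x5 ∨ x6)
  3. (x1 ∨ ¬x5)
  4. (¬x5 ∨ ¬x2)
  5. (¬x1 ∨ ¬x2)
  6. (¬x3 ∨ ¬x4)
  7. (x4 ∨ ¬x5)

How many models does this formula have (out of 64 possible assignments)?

Split on x5, then x2.
  x5=1, x2=1: a clause becomes empty — 0.
  x5=1, x2=0: remaining (x1,x3,x4,x6) ∈ {(1,0,1,1)} — 1.
  x5=0, x2=1: remaining (x1,x3,x4,x6) ∈ {(0,0,0,1); (0,0,1,0); (0,0,1,1); (0,1,0,1)} — 4.
  x5=0, x2=0: x1, x6 free; 3 ways for (x3,x4) × 2^2 = 12.
Total: 0 + 1 + 4 + 12 = 17.

17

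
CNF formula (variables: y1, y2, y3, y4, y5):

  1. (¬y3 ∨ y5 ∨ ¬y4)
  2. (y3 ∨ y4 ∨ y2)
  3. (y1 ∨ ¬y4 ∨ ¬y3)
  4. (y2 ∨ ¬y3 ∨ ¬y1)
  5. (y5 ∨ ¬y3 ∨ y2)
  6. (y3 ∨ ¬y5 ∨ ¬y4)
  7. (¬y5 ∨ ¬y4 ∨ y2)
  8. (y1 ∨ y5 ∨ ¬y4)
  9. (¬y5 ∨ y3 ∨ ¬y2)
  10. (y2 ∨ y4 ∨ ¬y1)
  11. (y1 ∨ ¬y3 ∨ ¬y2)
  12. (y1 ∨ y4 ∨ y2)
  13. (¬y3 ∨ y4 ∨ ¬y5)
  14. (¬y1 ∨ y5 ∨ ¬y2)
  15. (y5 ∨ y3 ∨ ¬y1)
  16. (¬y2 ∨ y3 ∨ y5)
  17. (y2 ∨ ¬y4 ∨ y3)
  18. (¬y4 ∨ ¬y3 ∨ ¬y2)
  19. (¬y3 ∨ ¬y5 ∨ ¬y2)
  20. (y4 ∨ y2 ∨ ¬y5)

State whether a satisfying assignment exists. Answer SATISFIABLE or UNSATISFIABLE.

UNSATISFIABLE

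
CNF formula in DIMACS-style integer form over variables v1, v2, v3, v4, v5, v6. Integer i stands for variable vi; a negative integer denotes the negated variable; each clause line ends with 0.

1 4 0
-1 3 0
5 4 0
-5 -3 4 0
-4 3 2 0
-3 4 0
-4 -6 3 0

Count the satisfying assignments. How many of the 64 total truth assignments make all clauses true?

18

Split on v4, then v3.
  v4=1, v3=1: v1, v2, v5, v6 free → 2^4 = 16.
  v4=1, v3=0: remaining (v1,v2,v5,v6) ∈ {(0,1,0,0); (0,1,1,0)} — 2.
  v4=0, v3=1: a clause becomes empty — 0.
  v4=0, v3=0: a clause becomes empty — 0.
Total: 16 + 2 + 0 + 0 = 18.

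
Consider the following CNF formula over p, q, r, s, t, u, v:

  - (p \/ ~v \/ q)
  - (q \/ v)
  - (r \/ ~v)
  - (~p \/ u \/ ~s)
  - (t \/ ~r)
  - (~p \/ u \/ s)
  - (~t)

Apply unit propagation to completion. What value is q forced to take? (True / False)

(~t) is a unit clause: t = False.
In (~r \/ t), t is now false; ~r must hold, so r = False.
From (~v \/ r) and r = False: v = False.
From (v \/ q) and v = False: q = True.

True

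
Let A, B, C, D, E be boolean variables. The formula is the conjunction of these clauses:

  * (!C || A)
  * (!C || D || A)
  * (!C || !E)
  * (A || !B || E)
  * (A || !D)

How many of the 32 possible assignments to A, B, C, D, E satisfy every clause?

Split on A, then C.
  A=T, C=T: remaining (B,D,E) ∈ {(F,F,F); (F,T,F); (T,F,F); (T,T,F)} — 4.
  A=T, C=F: B, D, E free → 2^3 = 8.
  A=F, C=T: a clause becomes empty — 0.
  A=F, C=F: remaining (B,D,E) ∈ {(F,F,F); (F,F,T); (T,F,T)} — 3.
Total: 4 + 8 + 0 + 3 = 15.

15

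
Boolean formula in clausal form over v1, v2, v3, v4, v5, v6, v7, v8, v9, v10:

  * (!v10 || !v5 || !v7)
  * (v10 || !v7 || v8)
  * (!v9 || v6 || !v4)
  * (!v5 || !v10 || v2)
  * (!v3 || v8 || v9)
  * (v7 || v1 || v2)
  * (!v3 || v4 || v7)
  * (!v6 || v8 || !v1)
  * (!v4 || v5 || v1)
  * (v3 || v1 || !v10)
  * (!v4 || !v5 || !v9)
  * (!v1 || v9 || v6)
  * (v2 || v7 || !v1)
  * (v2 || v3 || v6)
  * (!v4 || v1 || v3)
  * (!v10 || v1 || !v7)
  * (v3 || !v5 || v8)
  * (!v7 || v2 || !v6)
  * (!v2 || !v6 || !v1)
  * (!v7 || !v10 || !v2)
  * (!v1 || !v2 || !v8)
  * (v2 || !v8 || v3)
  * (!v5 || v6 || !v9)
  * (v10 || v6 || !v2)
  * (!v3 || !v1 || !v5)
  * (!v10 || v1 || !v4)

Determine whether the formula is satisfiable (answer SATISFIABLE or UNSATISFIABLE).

SATISFIABLE

Set v1 = False and propagate.
Branch on v2: take v2 = True.
For the remaining variables, v3 = False, v4 = False, v5 = True, v6 = True, v7 = True, v8 = True, v9 = False, v10 = False works.
So v1=F, v2=T, v3=F, v4=F, v5=T, v6=T, v7=T, v8=T, v9=F, v10=F is a satisfying assignment.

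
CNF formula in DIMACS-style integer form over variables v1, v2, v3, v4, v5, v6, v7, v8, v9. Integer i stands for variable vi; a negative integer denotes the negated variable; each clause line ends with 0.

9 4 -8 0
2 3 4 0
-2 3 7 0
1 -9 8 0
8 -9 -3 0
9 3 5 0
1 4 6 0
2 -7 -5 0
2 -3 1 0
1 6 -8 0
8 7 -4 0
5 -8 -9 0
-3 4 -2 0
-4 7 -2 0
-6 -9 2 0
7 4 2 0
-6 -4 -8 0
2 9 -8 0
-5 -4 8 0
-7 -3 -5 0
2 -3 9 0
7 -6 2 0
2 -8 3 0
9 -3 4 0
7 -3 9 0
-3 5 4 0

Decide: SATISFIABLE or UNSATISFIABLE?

SATISFIABLE

v1 occurs only positively in the remaining clauses — set v1 = True.
Try v2 = True.
Set v3 = True and propagate.
  then v4 is forced to True.
  then v7 is forced to True.
  then v5 is forced to False.
Set v6 = False and propagate.
For the remaining variables, v8 = True, v9 = False works.
So v1 = True, v2 = True, v3 = True, v4 = True, v5 = False, v6 = False, v7 = True, v8 = True, v9 = False is a satisfying assignment.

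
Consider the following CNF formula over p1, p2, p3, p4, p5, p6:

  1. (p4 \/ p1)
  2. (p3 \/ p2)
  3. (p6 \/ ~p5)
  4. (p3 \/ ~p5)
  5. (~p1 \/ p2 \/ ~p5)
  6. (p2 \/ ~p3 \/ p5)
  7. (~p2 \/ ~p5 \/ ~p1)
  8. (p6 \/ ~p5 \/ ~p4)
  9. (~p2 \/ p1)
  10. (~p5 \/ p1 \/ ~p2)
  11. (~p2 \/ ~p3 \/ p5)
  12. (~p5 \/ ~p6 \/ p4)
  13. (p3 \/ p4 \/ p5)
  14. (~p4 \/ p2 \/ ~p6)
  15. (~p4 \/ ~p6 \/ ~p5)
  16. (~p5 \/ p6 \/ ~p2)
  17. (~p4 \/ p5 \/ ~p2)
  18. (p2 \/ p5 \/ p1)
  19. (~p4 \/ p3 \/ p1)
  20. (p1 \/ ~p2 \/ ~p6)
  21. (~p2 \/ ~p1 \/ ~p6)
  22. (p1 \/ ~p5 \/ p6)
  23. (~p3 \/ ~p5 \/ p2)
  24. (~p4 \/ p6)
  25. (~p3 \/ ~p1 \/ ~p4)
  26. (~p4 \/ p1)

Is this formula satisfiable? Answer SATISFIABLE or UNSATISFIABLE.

UNSATISFIABLE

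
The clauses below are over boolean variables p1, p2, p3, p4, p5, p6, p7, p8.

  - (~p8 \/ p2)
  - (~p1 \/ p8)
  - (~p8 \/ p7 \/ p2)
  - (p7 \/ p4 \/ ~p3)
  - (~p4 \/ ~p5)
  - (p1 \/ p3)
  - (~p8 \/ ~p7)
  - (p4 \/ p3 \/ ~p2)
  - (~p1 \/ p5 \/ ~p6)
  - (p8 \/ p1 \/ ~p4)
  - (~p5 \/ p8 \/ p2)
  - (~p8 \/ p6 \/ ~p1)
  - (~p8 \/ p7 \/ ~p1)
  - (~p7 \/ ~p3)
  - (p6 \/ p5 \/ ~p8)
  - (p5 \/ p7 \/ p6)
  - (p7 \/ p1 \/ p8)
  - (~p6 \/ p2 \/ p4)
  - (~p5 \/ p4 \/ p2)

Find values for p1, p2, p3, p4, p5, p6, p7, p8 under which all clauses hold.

p1=0, p2=1, p3=1, p4=1, p5=0, p6=1, p7=0, p8=1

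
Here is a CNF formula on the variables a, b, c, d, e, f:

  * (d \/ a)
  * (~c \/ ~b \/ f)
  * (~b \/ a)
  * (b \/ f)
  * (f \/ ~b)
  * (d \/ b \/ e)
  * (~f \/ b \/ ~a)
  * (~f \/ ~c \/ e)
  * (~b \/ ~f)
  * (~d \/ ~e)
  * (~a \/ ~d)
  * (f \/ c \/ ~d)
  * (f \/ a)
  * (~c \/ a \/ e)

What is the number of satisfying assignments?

1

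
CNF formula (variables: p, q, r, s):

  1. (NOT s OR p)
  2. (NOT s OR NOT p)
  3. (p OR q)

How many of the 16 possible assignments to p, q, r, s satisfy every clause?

The models are:
  p=F q=T r=F s=F
  p=F q=T r=T s=F
  p=T q=F r=F s=F
  p=T q=F r=T s=F
  p=T q=T r=F s=F
  p=T q=T r=T s=F
That's 6 in total.

6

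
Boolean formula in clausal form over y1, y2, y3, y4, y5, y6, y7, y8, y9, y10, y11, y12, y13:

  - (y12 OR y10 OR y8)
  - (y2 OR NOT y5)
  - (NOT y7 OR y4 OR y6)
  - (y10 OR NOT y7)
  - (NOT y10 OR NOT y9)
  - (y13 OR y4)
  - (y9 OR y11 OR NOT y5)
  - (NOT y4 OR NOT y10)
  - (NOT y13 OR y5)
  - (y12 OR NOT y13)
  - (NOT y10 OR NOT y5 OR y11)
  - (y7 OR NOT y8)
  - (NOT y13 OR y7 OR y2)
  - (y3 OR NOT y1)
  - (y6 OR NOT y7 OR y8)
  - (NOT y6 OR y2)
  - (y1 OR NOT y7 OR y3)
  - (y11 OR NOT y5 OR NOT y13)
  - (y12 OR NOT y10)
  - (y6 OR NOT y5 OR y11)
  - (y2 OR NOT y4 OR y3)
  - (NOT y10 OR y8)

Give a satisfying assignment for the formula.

y1=False  y2=False  y3=True  y4=True  y5=False  y6=False  y7=False  y8=False  y9=True  y10=False  y11=False  y12=True  y13=False

y3 occurs only positively in the remaining clauses — set y3 = True.
Pure literal: y12 appears only positively; assign y12 = True.
Set y2 = False and propagate.
  then y5 is forced to False.
  then y13 is forced to False.
  then y4 is forced to True.
  then y10 is forced to False.
  then y7 is forced to False.
  then y8 is forced to False.
  then y6 is forced to False.
y1, y9, y11 are now unconstrained; take y1 = False, y9 = True, y11 = False.
Every clause has at least one true literal under this assignment.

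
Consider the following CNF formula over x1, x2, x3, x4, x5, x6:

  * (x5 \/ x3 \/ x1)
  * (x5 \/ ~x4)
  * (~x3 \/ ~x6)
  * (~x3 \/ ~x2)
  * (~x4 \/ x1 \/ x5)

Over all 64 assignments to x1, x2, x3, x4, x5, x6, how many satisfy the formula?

Split on x3, then x5.
  x3=T, x5=T: remaining (x1,x2,x4,x6) ∈ {(F,F,F,F); (F,F,T,F); (T,F,F,F); (T,F,T,F)} — 4.
  x3=T, x5=F: remaining (x1,x2,x4,x6) ∈ {(F,F,F,F); (T,F,F,F)} — 2.
  x3=F, x5=T: x1, x2, x4, x6 free → 2^4 = 16.
  x3=F, x5=F: remaining (x1,x2,x4,x6) ∈ {(T,F,F,F); (T,F,F,T); (T,T,F,F); (T,T,F,T)} — 4.
Total: 4 + 2 + 16 + 4 = 26.

26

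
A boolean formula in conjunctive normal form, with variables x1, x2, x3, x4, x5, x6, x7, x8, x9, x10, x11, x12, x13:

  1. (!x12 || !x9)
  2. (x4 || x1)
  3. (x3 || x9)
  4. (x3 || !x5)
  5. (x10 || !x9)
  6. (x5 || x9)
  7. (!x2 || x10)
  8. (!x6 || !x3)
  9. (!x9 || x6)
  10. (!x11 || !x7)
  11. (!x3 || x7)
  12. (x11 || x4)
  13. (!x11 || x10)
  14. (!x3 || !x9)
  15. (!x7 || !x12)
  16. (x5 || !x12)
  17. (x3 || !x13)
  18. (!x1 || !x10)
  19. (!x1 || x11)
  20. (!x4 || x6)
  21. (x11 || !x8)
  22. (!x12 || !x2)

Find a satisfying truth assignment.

x1=False, x2=True, x3=False, x4=True, x5=False, x6=True, x7=True, x8=False, x9=True, x10=True, x11=False, x12=False, x13=False

Pure literal: x8 appears only negated; assign x8 = False.
x12 occurs only negated in the remaining clauses — set x12 = False.
Branch on x1: take x1 = False.
  then x4 is forced to True.
  then x6 is forced to True.
  then x3 is forced to False.
  then x9 is forced to True.
  then x5 is forced to False.
  then x10 is forced to True.
  then x13 is forced to False.
Set x7 = True and propagate.
  then x11 is forced to False.
x2 is now unconstrained; take x2 = True.
Every clause has at least one true literal under this assignment.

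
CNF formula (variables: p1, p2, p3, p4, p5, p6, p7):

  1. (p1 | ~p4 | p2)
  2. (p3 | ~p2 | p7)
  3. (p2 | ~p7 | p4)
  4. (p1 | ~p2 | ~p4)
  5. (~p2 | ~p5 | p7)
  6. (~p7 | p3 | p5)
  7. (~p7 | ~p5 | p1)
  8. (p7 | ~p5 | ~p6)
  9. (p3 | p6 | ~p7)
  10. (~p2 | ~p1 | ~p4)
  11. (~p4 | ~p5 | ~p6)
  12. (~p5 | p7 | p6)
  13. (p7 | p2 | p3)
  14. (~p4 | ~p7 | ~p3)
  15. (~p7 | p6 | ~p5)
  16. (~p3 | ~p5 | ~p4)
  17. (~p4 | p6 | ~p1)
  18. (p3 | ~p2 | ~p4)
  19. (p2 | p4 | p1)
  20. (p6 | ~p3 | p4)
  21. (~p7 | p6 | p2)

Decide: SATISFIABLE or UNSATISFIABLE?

SATISFIABLE

Try p1 = False.
Try p2 = True.
  then p4 is forced to False.
Branch on p3: take p3 = True.
  then p6 is forced to True.
For the remaining variables, p5 = False, p7 = False works.
So p1=False, p2=True, p3=True, p4=False, p5=False, p6=True, p7=False is a satisfying assignment.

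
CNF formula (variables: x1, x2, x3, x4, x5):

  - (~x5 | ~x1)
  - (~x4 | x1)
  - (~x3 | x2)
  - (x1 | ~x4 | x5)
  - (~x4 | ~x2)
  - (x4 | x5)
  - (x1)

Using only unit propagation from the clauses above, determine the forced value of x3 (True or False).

False

(x1) stands alone — x1 = True.
In (~x5 | ~x1), ~x1 is now false; ~x5 must hold, so x5 = False.
(x4 | x5) with x5 = False leaves only x4, so x4 = True.
(~x4 | ~x2): since x4 = True, the clause reduces to (~x2). x2 = False.
(x2 | ~x3): since x2 = False, the clause reduces to (~x3). x3 = False.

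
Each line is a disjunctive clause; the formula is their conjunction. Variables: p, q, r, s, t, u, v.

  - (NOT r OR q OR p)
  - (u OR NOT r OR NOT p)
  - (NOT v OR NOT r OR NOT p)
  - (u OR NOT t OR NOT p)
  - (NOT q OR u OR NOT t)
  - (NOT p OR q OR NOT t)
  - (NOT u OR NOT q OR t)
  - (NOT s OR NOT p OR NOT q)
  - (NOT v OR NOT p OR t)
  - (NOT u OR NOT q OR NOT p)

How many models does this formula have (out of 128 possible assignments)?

39

Case analysis on p and q:
  p=T, q=T: remaining (r,s,t,u,v) ∈ {(F,F,F,F,F)} — 1.
  p=T, q=F: s free; 3 ways for (r,t,u,v) × 2^1 = 6.
  p=F, q=T: r, s, v free; 2 ways for (t,u) × 2^3 = 16.
  p=F, q=F: forces r=F; s, t, u, v free → 2^4 = 16.
Total: 1 + 6 + 16 + 16 = 39.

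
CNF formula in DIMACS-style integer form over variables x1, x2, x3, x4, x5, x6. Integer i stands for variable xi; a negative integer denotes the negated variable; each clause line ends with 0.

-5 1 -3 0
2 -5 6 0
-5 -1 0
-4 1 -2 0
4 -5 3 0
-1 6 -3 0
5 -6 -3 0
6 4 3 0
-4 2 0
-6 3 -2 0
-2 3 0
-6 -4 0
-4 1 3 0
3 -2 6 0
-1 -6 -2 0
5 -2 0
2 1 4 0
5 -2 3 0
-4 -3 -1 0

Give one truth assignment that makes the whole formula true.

x1=T  x2=F  x3=F  x4=F  x5=F  x6=T

Branch on x1: take x1 = True.
  then x5 is forced to False.
  then x2 is forced to False.
  then x4 is forced to False.
Set x3 = False and propagate.
  then x6 is forced to True.
Every clause has at least one true literal under this assignment.
Check each clause:
  1. {¬x5, x1, ¬x3} — x1 is true.
  2. {x2, ¬x5, x6} — ¬x5 is true.
  3. {¬x5, ¬x1} — ¬x5 is true.
  4. {¬x2, ¬x4, x1} — x1 is true.
  5. {¬x5, x4, x3} — ¬x5 is true.
  6. {x6, ¬x1, ¬x3} — ¬x3 is true.
  7. {x5, ¬x6, ¬x3} — ¬x3 is true.
  8. {x3, x4, x6} — x6 is true.
  9. {x2, ¬x4} — ¬x4 is true.
  10. {¬x2, ¬x6, x3} — ¬x2 is true.
  11. {x3, ¬x2} — ¬x2 is true.
  12. {¬x4, ¬x6} — ¬x4 is true.
  13. {x3, x1, ¬x4} — x1 is true.
  14. {x3, x6, ¬x2} — x6 is true.
  15. {¬x2, ¬x1, ¬x6} — ¬x2 is true.
  16. {¬x2, x5} — ¬x2 is true.
  17. {x2, x1, x4} — x1 is true.
  18. {x3, ¬x2, x5} — ¬x2 is true.
  19. {¬x3, ¬x1, ¬x4} — ¬x4 is true.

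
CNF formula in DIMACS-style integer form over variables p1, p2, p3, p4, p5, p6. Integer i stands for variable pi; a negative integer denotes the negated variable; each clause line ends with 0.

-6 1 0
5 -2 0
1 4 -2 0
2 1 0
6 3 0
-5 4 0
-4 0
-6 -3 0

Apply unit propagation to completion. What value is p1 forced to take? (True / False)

True

(NOT p4) stands alone — p4 = False.
In (NOT p5 OR p4), p4 is now false; NOT p5 must hold, so p5 = False.
In (NOT p2 OR p5), p5 is now false; NOT p2 must hold, so p2 = False.
In (p1 OR p2), p2 is now false; p1 must hold, so p1 = True.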